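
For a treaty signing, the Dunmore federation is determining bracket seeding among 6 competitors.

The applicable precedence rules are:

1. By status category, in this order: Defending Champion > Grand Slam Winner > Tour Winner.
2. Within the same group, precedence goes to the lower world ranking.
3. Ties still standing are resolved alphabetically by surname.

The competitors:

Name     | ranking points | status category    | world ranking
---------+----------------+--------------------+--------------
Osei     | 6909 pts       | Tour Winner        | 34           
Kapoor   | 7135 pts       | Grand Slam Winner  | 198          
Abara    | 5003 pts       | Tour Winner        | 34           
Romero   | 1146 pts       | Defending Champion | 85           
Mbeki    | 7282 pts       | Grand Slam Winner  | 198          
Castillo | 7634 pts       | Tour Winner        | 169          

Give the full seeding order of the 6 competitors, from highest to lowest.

By status category: Romero (Defending Champion); then Kapoor and Mbeki (Grand Slam Winner); then Abara, Osei and Castillo (Tour Winner).
Kapoor and Mbeki both have world ranking 198, so the next rule applies.
Among Kapoor and Mbeki, alphabetically by surname: Kapoor before Mbeki.
Among Abara, Osei and Castillo, by world ranking (lower first): Abara and Osei (34) before Castillo (169).
Among Abara and Osei, alphabetically by surname: Abara before Osei.
Full order: Romero, Kapoor, Mbeki, Abara, Osei, Castillo.

Romero, Kapoor, Mbeki, Abara, Osei, Castillo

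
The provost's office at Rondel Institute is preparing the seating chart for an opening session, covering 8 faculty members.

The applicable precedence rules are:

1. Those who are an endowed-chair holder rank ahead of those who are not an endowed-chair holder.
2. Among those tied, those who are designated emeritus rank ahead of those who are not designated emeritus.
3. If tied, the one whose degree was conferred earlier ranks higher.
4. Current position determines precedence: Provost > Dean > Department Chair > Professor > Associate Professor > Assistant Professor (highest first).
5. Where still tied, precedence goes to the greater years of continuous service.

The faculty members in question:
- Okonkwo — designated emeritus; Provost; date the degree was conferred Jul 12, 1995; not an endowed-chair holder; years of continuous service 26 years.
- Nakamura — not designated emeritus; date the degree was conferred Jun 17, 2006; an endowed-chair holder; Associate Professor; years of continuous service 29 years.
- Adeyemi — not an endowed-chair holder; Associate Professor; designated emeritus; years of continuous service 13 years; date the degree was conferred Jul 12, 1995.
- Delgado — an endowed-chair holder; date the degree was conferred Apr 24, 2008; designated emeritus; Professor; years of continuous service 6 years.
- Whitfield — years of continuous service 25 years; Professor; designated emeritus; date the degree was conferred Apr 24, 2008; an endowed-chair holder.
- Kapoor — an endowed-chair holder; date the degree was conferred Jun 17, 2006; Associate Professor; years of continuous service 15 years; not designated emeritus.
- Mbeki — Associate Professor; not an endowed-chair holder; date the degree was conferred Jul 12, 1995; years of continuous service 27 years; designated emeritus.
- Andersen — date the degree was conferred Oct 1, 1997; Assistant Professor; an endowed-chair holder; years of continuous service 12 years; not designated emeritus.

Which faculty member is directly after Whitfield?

By the first rule: Whitfield, Delgado, Andersen, Nakamura and Kapoor (each an endowed-chair holder); then Okonkwo, Mbeki and Adeyemi (each not an endowed-chair holder).
Among Whitfield, Delgado, Andersen, Nakamura and Kapoor, designated emeritus before not designated emeritus: Whitfield and Delgado (designated emeritus) before Andersen, Nakamura and Kapoor (not designated emeritus).
Whitfield and Delgado both have date the degree was conferred Apr 24, 2008, so the next rule applies.
Whitfield and Delgado are each Professor, so the next rule applies.
Among Whitfield and Delgado, by years of continuous service (higher first): Whitfield (25 years) before Delgado (6 years).
Among Andersen, Nakamura and Kapoor, by date the degree was conferred (earlier first): Andersen (Oct 1, 1997) before Nakamura and Kapoor (Jun 17, 2006).
Nakamura and Kapoor are each Associate Professor, so the next rule applies.
Among Nakamura and Kapoor, by years of continuous service (higher first): Nakamura (29 years) before Kapoor (15 years).
Okonkwo, Mbeki and Adeyemi are each designated emeritus, so the next rule applies.
Okonkwo, Mbeki and Adeyemi all have date the degree was conferred Jul 12, 1995, so the next rule applies.
Among Okonkwo, Mbeki and Adeyemi, by current position: Okonkwo (Provost) before Mbeki and Adeyemi (Associate Professor).
Among Mbeki and Adeyemi, by years of continuous service (higher first): Mbeki (27 years) before Adeyemi (13 years).
Order: Whitfield, Delgado, Andersen, Nakamura, Kapoor, Okonkwo, Mbeki, Adeyemi.

Delgado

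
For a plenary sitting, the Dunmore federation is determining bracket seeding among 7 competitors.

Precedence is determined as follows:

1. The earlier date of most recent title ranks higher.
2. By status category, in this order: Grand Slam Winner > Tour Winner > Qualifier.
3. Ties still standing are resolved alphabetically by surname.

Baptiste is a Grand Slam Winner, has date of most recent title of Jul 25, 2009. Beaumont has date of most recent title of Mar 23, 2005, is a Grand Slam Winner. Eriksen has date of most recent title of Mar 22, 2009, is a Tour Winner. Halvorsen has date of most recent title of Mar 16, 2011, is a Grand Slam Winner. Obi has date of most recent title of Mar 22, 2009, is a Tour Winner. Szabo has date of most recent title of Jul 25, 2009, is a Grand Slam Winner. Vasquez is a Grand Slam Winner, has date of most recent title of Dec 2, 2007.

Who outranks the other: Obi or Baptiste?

By date of most recent title (earlier first): Beaumont (Mar 23, 2005); then Vasquez (Dec 2, 2007); then Eriksen and Obi (both Mar 22, 2009); then Baptiste and Szabo (both Jul 25, 2009); then Halvorsen (Mar 16, 2011).
Eriksen and Obi are each Tour Winner, so the next rule applies.
Among Eriksen and Obi, alphabetically by surname: Eriksen before Obi.
Baptiste and Szabo are each Grand Slam Winner, so the next rule applies.
Among Baptiste and Szabo, alphabetically by surname: Baptiste before Szabo.
So Obi takes precedence.

Obi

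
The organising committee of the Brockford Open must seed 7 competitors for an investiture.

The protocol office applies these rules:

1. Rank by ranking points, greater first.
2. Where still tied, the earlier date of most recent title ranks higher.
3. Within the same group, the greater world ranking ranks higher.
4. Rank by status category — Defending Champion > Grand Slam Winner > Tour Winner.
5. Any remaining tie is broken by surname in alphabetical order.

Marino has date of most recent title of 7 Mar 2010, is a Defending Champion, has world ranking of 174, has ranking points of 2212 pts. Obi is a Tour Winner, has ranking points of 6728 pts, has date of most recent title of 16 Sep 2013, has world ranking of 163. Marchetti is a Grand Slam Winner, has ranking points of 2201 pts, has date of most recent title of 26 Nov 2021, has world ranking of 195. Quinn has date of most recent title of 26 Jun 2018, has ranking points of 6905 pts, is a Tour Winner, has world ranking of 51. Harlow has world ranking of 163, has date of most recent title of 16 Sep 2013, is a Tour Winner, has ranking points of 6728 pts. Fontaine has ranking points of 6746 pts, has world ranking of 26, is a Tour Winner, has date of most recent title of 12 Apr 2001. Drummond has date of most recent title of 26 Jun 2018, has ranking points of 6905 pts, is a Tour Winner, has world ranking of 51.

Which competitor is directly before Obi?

By ranking points (higher first): Drummond and Quinn (both 6905 pts); then Fontaine (6746 pts); then Harlow and Obi (both 6728 pts); then Marino (2212 pts); then Marchetti (2201 pts).
Drummond and Quinn both have date of most recent title 26 Jun 2018, so the next rule applies.
Drummond and Quinn both have world ranking 51, so the next rule applies.
Drummond and Quinn are each Tour Winner, so the next rule applies.
Among Drummond and Quinn, alphabetically by surname: Drummond before Quinn.
Harlow and Obi both have date of most recent title 16 Sep 2013, so the next rule applies.
Harlow and Obi both have world ranking 163, so the next rule applies.
Harlow and Obi are each Tour Winner, so the next rule applies.
Among Harlow and Obi, alphabetically by surname: Harlow before Obi.
Order: Drummond, Quinn, Fontaine, Harlow, Obi, Marino, Marchetti.

Harlow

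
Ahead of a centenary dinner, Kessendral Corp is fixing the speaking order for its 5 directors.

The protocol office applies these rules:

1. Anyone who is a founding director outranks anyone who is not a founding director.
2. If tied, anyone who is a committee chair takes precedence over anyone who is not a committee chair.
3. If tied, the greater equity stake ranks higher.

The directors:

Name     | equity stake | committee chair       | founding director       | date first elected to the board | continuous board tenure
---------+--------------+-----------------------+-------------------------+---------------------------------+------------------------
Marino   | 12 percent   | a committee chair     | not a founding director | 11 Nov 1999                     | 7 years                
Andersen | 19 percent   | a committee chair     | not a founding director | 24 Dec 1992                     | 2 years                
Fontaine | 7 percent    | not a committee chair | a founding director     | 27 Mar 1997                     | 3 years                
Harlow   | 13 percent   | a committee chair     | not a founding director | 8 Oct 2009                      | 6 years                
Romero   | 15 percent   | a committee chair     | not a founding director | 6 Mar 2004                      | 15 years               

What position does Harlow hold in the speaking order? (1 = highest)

By the first rule: Fontaine (a founding director); then Andersen, Romero, Harlow and Marino (each not a founding director).
Andersen, Romero, Harlow and Marino are each a committee chair, so the next rule applies.
Among Andersen, Romero, Harlow and Marino, by equity stake (higher first): Andersen (19 percent) before Romero (15 percent) before Harlow (13 percent) before Marino (12 percent).
Order: Fontaine, Andersen, Romero, Harlow, Marino. So position 4.

4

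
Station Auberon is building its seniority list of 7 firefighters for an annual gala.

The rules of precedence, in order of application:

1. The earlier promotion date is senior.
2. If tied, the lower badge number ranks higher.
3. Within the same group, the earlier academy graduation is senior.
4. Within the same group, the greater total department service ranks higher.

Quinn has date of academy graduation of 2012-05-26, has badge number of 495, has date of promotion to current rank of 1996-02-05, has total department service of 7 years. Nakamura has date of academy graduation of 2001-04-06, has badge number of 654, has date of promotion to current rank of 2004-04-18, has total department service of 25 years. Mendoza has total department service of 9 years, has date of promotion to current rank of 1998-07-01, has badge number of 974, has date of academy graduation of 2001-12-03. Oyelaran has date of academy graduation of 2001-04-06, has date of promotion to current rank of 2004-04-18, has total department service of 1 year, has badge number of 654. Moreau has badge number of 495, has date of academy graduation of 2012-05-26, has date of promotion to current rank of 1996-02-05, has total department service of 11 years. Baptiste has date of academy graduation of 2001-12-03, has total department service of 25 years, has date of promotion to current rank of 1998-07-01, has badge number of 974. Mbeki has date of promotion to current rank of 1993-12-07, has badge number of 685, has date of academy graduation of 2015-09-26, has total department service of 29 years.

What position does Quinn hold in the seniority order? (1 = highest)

By date of promotion to current rank (earlier first): Mbeki (1993-12-07); then Moreau and Quinn (both 1996-02-05); then Baptiste and Mendoza (both 1998-07-01); then Nakamura and Oyelaran (both 2004-04-18).
Moreau and Quinn both have badge number 495, so the next rule applies.
Moreau and Quinn both have date of academy graduation 2012-05-26, so the next rule applies.
Among Moreau and Quinn, by total department service (higher first): Moreau (11 years) before Quinn (7 years).
Baptiste and Mendoza both have badge number 974, so the next rule applies.
Baptiste and Mendoza both have date of academy graduation 2001-12-03, so the next rule applies.
Among Baptiste and Mendoza, by total department service (higher first): Baptiste (25 years) before Mendoza (9 years).
Nakamura and Oyelaran both have badge number 654, so the next rule applies.
Nakamura and Oyelaran both have date of academy graduation 2001-04-06, so the next rule applies.
Among Nakamura and Oyelaran, by total department service (higher first): Nakamura (25 years) before Oyelaran (1 year).
Order: Mbeki, Moreau, Quinn, Baptiste, Mendoza, Nakamura, Oyelaran. So position 3.

3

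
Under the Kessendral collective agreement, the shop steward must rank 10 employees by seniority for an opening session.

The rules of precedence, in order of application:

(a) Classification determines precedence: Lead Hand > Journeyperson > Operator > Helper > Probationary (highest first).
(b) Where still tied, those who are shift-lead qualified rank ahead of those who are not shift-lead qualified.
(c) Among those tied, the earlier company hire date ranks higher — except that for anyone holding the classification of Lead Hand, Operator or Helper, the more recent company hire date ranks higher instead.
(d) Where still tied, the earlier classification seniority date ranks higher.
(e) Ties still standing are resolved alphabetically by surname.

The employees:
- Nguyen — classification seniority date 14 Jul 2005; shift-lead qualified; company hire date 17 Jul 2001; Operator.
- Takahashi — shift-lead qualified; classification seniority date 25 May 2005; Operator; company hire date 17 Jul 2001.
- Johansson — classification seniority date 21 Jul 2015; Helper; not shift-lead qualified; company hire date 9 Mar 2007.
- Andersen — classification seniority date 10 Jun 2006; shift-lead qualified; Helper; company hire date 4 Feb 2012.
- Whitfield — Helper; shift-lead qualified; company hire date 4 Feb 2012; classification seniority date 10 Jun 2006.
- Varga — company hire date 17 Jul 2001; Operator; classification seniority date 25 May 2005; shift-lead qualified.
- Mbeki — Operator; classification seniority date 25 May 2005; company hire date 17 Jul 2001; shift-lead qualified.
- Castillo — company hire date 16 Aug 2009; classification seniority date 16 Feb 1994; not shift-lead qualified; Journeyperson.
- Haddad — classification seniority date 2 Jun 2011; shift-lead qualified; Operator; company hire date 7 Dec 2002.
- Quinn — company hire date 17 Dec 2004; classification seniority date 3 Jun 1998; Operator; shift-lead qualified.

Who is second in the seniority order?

Quinn

By classification: Castillo (Journeyperson); then Quinn, Haddad, Mbeki, Takahashi, Varga and Nguyen (Operator); then Andersen, Whitfield and Johansson (Helper).
Quinn, Haddad, Mbeki, Takahashi, Varga and Nguyen are each shift-lead qualified, so the next rule applies.
Among Quinn, Haddad, Mbeki, Takahashi, Varga and Nguyen, by company hire date (later first) (reversed rule for this group): Quinn (17 Dec 2004) before Haddad (7 Dec 2002) before Mbeki, Takahashi, Varga and Nguyen (17 Jul 2001).
Among Mbeki, Takahashi, Varga and Nguyen, by classification seniority date (earlier first): Mbeki, Takahashi and Varga (25 May 2005) before Nguyen (14 Jul 2005).
Among Mbeki, Takahashi and Varga, alphabetically by surname: Mbeki before Takahashi before Varga.
Among Andersen, Whitfield and Johansson, shift-lead qualified before not shift-lead qualified: Andersen and Whitfield (shift-lead qualified) before Johansson (not shift-lead qualified).
Andersen and Whitfield both have company hire date 4 Feb 2012, so the next rule applies.
Andersen and Whitfield both have classification seniority date 10 Jun 2006, so the next rule applies.
Among Andersen and Whitfield, alphabetically by surname: Andersen before Whitfield.
Order: Castillo, Quinn, Haddad, Mbeki, Takahashi, Varga, Nguyen, Andersen, Whitfield, Johansson.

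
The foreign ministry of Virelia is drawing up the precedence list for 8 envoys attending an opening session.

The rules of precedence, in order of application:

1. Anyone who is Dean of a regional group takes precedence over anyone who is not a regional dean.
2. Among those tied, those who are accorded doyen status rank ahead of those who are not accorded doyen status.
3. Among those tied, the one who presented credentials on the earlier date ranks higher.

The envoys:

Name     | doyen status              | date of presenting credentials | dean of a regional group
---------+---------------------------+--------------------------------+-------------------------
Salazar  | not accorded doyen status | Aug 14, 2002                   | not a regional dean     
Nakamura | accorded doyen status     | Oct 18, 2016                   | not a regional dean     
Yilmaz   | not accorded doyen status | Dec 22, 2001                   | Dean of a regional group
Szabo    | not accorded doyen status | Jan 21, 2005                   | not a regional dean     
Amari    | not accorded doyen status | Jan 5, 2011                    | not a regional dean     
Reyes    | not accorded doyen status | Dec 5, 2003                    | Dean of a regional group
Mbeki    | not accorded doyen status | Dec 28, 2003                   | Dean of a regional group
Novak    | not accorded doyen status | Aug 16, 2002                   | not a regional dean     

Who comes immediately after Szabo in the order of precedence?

Amari

By the first rule: Yilmaz, Reyes and Mbeki (each Dean of a regional group); then Nakamura, Salazar, Novak, Szabo and Amari (each not a regional dean).
Yilmaz, Reyes and Mbeki are each not accorded doyen status, so the next rule applies.
Among Yilmaz, Reyes and Mbeki, by date of presenting credentials (earlier first): Yilmaz (Dec 22, 2001) before Reyes (Dec 5, 2003) before Mbeki (Dec 28, 2003).
Among Nakamura, Salazar, Novak, Szabo and Amari, accorded doyen status before not accorded doyen status: Nakamura (accorded doyen status) before Salazar, Novak, Szabo and Amari (not accorded doyen status).
Among Salazar, Novak, Szabo and Amari, by date of presenting credentials (earlier first): Salazar (Aug 14, 2002) before Novak (Aug 16, 2002) before Szabo (Jan 21, 2005) before Amari (Jan 5, 2011).
Order: Yilmaz, Reyes, Mbeki, Nakamura, Salazar, Novak, Szabo, Amari.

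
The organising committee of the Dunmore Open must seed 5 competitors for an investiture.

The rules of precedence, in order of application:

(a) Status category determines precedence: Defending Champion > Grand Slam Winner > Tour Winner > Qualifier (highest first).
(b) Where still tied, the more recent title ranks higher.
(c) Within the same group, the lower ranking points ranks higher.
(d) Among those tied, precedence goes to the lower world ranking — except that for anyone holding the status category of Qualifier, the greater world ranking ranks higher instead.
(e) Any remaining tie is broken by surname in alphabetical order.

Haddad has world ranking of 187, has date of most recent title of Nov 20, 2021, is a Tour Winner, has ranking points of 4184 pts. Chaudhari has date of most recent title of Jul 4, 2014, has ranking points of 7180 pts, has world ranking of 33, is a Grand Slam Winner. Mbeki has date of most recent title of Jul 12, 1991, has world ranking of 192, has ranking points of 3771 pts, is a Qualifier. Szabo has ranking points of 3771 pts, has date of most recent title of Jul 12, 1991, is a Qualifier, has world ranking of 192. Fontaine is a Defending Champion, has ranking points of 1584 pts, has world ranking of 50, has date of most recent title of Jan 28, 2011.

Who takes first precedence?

By status category: Fontaine (Defending Champion); then Chaudhari (Grand Slam Winner); then Haddad (Tour Winner); then Mbeki and Szabo (Qualifier).
Mbeki and Szabo both have date of most recent title Jul 12, 1991, so the next rule applies.
Mbeki and Szabo both have ranking points 3771 pts, so the next rule applies.
Mbeki and Szabo both have world ranking 192, so the next rule applies.
Among Mbeki and Szabo, alphabetically by surname: Mbeki before Szabo.
Order: Fontaine, Chaudhari, Haddad, Mbeki, Szabo.

Fontaine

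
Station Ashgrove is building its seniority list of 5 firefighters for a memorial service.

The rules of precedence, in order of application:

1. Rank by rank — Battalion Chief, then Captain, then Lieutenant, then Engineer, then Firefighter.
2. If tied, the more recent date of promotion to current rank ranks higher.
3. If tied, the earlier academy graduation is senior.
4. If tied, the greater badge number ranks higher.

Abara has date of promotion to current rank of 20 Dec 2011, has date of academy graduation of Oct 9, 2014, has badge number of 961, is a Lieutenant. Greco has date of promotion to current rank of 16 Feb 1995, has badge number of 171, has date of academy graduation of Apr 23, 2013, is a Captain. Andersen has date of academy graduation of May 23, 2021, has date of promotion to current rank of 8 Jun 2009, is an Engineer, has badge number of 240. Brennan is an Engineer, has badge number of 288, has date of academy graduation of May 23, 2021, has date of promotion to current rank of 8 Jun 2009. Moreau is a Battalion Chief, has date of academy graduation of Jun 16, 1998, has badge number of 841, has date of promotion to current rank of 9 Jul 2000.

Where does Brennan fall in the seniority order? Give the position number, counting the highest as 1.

By rank: Moreau (Battalion Chief); then Greco (Captain); then Abara (Lieutenant); then Brennan and Andersen (Engineer).
Brennan and Andersen both have date of promotion to current rank 8 Jun 2009, so the next rule applies.
Brennan and Andersen both have date of academy graduation May 23, 2021, so the next rule applies.
Among Brennan and Andersen, by badge number (higher first): Brennan (288) before Andersen (240).
Order: Moreau, Greco, Abara, Brennan, Andersen. So position 4.

4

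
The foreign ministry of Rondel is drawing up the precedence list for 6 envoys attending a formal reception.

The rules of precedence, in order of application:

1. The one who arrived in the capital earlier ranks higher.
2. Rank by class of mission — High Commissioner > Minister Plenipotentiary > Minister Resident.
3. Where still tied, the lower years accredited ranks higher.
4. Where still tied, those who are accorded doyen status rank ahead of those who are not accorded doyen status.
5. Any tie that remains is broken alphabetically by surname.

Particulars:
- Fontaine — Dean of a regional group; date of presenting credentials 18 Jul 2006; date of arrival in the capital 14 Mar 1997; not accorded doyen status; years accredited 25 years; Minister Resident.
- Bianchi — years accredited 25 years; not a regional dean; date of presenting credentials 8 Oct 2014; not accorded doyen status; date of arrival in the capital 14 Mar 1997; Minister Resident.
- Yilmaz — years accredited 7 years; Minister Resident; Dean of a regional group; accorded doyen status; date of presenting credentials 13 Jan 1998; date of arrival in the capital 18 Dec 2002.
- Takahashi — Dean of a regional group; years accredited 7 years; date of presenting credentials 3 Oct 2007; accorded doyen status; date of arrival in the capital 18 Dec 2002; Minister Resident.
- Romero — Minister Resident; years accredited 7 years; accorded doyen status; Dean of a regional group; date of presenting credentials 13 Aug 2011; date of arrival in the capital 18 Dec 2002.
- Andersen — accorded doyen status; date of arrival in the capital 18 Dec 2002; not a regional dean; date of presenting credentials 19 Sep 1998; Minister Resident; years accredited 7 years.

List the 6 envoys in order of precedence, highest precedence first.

Bianchi, Fontaine, Andersen, Romero, Takahashi, Yilmaz

By date of arrival in the capital (earlier first): Bianchi and Fontaine (both 14 Mar 1997); then Andersen, Romero, Takahashi and Yilmaz (each 18 Dec 2002).
Bianchi and Fontaine are each Minister Resident, so the next rule applies.
Bianchi and Fontaine both have years accredited 25 years, so the next rule applies.
Bianchi and Fontaine are each not accorded doyen status, so the next rule applies.
Among Bianchi and Fontaine, alphabetically by surname: Bianchi before Fontaine.
Andersen, Romero, Takahashi and Yilmaz are each Minister Resident, so the next rule applies.
Andersen, Romero, Takahashi and Yilmaz all have years accredited 7 years, so the next rule applies.
Andersen, Romero, Takahashi and Yilmaz are each accorded doyen status, so the next rule applies.
Among Andersen, Romero, Takahashi and Yilmaz, alphabetically by surname: Andersen before Romero before Takahashi before Yilmaz.
Full order: Bianchi, Fontaine, Andersen, Romero, Takahashi, Yilmaz.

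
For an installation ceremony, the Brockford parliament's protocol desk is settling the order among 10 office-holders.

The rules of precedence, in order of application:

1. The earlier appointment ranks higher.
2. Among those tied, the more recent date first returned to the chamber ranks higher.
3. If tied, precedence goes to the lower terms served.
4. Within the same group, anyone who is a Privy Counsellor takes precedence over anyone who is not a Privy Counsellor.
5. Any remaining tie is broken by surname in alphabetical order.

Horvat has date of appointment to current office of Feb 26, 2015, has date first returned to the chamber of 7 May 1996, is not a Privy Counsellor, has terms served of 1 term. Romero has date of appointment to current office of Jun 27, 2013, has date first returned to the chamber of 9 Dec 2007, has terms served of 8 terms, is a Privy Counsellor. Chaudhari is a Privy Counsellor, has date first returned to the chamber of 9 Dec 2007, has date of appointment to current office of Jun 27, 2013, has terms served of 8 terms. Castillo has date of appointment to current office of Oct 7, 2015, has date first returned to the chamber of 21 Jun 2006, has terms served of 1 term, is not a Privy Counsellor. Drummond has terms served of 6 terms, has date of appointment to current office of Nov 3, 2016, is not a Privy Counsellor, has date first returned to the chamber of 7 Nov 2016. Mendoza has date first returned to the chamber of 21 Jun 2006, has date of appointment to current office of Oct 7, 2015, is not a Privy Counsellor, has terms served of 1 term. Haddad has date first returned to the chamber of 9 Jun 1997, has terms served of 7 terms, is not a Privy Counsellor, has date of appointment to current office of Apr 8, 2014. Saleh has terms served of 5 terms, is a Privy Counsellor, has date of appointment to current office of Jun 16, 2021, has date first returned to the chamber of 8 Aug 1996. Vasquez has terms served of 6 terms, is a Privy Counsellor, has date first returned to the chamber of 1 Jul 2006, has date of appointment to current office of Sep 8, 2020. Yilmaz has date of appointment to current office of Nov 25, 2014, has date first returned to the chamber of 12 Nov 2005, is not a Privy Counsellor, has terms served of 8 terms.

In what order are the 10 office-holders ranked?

By date of appointment to current office (earlier first): Chaudhari and Romero (both Jun 27, 2013); then Haddad (Apr 8, 2014); then Yilmaz (Nov 25, 2014); then Horvat (Feb 26, 2015); then Castillo and Mendoza (both Oct 7, 2015); then Drummond (Nov 3, 2016); then Vasquez (Sep 8, 2020); then Saleh (Jun 16, 2021).
Chaudhari and Romero both have date first returned to the chamber 9 Dec 2007, so the next rule applies.
Chaudhari and Romero both have terms served 8 terms, so the next rule applies.
Chaudhari and Romero are each a Privy Counsellor, so the next rule applies.
Among Chaudhari and Romero, alphabetically by surname: Chaudhari before Romero.
Castillo and Mendoza both have date first returned to the chamber 21 Jun 2006, so the next rule applies.
Castillo and Mendoza both have terms served 1 term, so the next rule applies.
Castillo and Mendoza are each not a Privy Counsellor, so the next rule applies.
Among Castillo and Mendoza, alphabetically by surname: Castillo before Mendoza.
Full order: Chaudhari, Romero, Haddad, Yilmaz, Horvat, Castillo, Mendoza, Drummond, Vasquez, Saleh.

Chaudhari, Romero, Haddad, Yilmaz, Horvat, Castillo, Mendoza, Drummond, Vasquez, Saleh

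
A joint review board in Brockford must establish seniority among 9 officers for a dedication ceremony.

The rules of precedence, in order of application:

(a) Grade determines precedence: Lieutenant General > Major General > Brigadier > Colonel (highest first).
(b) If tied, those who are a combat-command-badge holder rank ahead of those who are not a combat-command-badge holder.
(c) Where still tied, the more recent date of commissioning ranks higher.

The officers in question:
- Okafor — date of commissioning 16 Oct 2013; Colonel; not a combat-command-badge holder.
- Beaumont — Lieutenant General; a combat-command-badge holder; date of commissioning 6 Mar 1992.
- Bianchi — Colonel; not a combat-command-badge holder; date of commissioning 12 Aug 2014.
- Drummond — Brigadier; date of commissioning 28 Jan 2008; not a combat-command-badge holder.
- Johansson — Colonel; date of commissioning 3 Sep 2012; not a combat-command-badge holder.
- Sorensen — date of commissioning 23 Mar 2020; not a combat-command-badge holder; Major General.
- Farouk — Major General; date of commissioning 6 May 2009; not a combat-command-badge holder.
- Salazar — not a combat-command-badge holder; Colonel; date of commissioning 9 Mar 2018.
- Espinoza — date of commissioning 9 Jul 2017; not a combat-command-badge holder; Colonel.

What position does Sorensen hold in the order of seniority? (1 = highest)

By grade: Beaumont (Lieutenant General); then Sorensen and Farouk (Major General); then Drummond (Brigadier); then Salazar, Espinoza, Bianchi, Okafor and Johansson (Colonel).
Sorensen and Farouk are each not a combat-command-badge holder, so the next rule applies.
Among Sorensen and Farouk, by date of commissioning (later first): Sorensen (23 Mar 2020) before Farouk (6 May 2009).
Salazar, Espinoza, Bianchi, Okafor and Johansson are each not a combat-command-badge holder, so the next rule applies.
Among Salazar, Espinoza, Bianchi, Okafor and Johansson, by date of commissioning (later first): Salazar (9 Mar 2018) before Espinoza (9 Jul 2017) before Bianchi (12 Aug 2014) before Okafor (16 Oct 2013) before Johansson (3 Sep 2012).
Order: Beaumont, Sorensen, Farouk, Drummond, Salazar, Espinoza, Bianchi, Okafor, Johansson. So position 2.

2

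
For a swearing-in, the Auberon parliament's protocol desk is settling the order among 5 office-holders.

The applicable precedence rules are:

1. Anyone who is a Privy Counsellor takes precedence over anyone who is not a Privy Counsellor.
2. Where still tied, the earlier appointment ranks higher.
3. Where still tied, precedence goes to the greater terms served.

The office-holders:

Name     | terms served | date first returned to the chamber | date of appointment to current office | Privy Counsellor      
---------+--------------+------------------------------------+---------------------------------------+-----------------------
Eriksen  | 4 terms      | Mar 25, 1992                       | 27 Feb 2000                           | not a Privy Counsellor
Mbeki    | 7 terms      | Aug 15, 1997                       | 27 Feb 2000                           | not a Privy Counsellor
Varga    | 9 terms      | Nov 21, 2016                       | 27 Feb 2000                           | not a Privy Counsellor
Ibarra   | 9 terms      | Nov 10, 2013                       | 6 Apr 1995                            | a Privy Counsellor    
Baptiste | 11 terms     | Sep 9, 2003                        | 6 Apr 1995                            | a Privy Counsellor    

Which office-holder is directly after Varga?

Mbeki

By the first rule: Baptiste and Ibarra (both a Privy Counsellor); then Varga, Mbeki and Eriksen (each not a Privy Counsellor).
Baptiste and Ibarra both have date of appointment to current office 6 Apr 1995, so the next rule applies.
Among Baptiste and Ibarra, by terms served (higher first): Baptiste (11 terms) before Ibarra (9 terms).
Varga, Mbeki and Eriksen all have date of appointment to current office 27 Feb 2000, so the next rule applies.
Among Varga, Mbeki and Eriksen, by terms served (higher first): Varga (9 terms) before Mbeki (7 terms) before Eriksen (4 terms).
Order: Baptiste, Ibarra, Varga, Mbeki, Eriksen.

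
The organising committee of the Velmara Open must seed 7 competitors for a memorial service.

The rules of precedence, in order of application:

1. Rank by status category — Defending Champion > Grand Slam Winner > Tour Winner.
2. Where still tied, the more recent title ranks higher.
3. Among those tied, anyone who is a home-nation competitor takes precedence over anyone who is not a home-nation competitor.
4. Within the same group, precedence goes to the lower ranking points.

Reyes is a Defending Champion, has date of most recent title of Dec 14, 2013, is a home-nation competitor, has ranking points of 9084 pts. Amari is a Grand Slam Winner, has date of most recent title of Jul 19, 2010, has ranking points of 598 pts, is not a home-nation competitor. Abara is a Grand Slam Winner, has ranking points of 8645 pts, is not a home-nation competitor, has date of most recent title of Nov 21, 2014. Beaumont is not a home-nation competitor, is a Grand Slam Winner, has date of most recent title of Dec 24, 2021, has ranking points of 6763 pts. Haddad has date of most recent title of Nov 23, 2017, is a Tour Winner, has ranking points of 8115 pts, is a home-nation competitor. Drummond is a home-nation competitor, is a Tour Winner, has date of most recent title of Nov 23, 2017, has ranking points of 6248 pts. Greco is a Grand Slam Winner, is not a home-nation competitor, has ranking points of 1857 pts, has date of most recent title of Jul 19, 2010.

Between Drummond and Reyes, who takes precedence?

By status category: Reyes (Defending Champion); then Beaumont, Abara, Amari and Greco (Grand Slam Winner); then Drummond and Haddad (Tour Winner).
Among Beaumont, Abara, Amari and Greco, by date of most recent title (later first): Beaumont (Dec 24, 2021) before Abara (Nov 21, 2014) before Amari and Greco (Jul 19, 2010).
Amari and Greco are each not a home-nation competitor, so the next rule applies.
Among Amari and Greco, by ranking points (lower first): Amari (598 pts) before Greco (1857 pts).
Drummond and Haddad both have date of most recent title Nov 23, 2017, so the next rule applies.
Drummond and Haddad are each a home-nation competitor, so the next rule applies.
Among Drummond and Haddad, by ranking points (lower first): Drummond (6248 pts) before Haddad (8115 pts).
So Reyes takes precedence.

Reyes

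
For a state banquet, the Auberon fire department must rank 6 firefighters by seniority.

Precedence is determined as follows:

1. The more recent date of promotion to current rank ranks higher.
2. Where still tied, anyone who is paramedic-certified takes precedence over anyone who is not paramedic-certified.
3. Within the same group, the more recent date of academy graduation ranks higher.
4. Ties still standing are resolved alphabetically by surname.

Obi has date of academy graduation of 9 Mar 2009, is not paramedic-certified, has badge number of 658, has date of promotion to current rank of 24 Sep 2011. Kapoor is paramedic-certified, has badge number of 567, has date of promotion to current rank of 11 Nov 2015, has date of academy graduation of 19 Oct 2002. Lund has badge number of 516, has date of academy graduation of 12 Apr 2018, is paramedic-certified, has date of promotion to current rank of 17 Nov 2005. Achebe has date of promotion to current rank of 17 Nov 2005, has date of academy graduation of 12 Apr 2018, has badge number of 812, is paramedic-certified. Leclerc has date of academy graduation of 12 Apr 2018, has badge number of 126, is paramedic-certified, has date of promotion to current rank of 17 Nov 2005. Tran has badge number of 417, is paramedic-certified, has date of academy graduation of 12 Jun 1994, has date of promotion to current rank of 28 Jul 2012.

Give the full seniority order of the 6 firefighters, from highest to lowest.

Kapoor, Tran, Obi, Achebe, Leclerc, Lund

By date of promotion to current rank (later first): Kapoor (11 Nov 2015); then Tran (28 Jul 2012); then Obi (24 Sep 2011); then Achebe, Leclerc and Lund (each 17 Nov 2005).
Achebe, Leclerc and Lund are each paramedic-certified, so the next rule applies.
Achebe, Leclerc and Lund all have date of academy graduation 12 Apr 2018, so the next rule applies.
Among Achebe, Leclerc and Lund, alphabetically by surname: Achebe before Leclerc before Lund.
Full order: Kapoor, Tran, Obi, Achebe, Leclerc, Lund.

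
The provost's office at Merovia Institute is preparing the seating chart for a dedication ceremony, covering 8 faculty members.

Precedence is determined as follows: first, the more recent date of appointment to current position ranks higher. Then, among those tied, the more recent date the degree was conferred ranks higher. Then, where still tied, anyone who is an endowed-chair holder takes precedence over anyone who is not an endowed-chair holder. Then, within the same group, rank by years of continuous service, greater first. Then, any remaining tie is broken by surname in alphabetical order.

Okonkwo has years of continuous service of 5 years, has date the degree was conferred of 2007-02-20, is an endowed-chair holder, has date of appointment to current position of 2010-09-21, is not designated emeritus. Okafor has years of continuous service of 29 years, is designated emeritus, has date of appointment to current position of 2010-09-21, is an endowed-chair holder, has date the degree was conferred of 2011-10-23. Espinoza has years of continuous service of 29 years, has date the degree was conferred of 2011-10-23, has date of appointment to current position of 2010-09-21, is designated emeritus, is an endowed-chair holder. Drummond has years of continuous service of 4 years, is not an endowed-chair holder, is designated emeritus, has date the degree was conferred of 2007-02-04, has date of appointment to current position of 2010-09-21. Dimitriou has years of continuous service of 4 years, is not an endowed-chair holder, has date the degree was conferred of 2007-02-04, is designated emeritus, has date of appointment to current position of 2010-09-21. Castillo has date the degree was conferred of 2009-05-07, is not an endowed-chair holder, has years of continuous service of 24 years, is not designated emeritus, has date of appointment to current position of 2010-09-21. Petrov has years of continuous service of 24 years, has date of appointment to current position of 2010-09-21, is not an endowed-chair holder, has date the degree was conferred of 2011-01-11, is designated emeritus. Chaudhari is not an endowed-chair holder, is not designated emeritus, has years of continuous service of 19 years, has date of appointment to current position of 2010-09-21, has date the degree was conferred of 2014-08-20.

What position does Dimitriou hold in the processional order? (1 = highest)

7

By date of appointment to current position (later first): Chaudhari, Espinoza, Okafor, Petrov, Castillo, Okonkwo, Dimitriou and Drummond (each 2010-09-21).
Among Chaudhari, Espinoza, Okafor, Petrov, Castillo, Okonkwo, Dimitriou and Drummond, by date the degree was conferred (later first): Chaudhari (2014-08-20) before Espinoza and Okafor (2011-10-23) before Petrov (2011-01-11) before Castillo (2009-05-07) before Okonkwo (2007-02-20) before Dimitriou and Drummond (2007-02-04).
Espinoza and Okafor are each an endowed-chair holder, so the next rule applies.
Espinoza and Okafor both have years of continuous service 29 years, so the next rule applies.
Among Espinoza and Okafor, alphabetically by surname: Espinoza before Okafor.
Dimitriou and Drummond are each not an endowed-chair holder, so the next rule applies.
Dimitriou and Drummond both have years of continuous service 4 years, so the next rule applies.
Among Dimitriou and Drummond, alphabetically by surname: Dimitriou before Drummond.
Order: Chaudhari, Espinoza, Okafor, Petrov, Castillo, Okonkwo, Dimitriou, Drummond. So position 7.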